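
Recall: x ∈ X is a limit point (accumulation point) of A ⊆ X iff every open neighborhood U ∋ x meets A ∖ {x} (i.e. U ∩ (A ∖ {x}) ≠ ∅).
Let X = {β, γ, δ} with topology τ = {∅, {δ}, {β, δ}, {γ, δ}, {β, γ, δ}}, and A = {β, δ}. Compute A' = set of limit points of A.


A' = {β, γ}

For each x ∈ X, list the open sets U ∈ τ with x ∈ U, then check whether U ∩ (A ∖ {x}) ≠ ∅ for every such U.
  x = β: opens ∋ x are {β, δ}, {β, γ, δ}; each meets A ∖ {β}, so x IS a limit point.
  x = γ: opens ∋ x are {γ, δ}, {β, γ, δ}; each meets A ∖ {γ}, so x IS a limit point.
  x = δ: open {δ} ∋ x has {δ} ∩ (A ∖ {δ}) = ∅, so x is NOT a limit point.
Collecting: A' = {β, γ}.


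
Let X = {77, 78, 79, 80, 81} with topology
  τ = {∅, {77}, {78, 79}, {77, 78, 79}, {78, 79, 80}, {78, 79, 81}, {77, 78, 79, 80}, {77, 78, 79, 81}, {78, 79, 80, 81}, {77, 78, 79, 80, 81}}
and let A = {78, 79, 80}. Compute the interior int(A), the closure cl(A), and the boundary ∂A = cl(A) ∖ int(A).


int(A) = {78, 79, 80}, cl(A) = {78, 79, 80, 81}, ∂A = {81}.

Closed sets in (X, τ) are complements of opens:
  closed(X, τ) = {∅, {77}, {80}, {81}, {77, 80}, {77, 81}, {80, 81}, {77, 80, 81}, {78, 79, 80, 81}, {77, 78, 79, 80, 81}}.
int(A) = ⋃ {U ∈ τ : U ⊆ A}. Opens contained in A: ∅, {78, 79}, {78, 79, 80}.
Taking the union of these: int(A) = {78, 79, 80}.
cl(A) = ⋂ {C closed : A ⊆ C}. Closed sets containing A: {78, 79, 80, 81}, {77, 78, 79, 80, 81}.
Intersecting these: cl(A) = {78, 79, 80, 81}.
∂A = cl(A) ∖ int(A) = {78, 79, 80, 81} ∖ {78, 79, 80} = {81}.


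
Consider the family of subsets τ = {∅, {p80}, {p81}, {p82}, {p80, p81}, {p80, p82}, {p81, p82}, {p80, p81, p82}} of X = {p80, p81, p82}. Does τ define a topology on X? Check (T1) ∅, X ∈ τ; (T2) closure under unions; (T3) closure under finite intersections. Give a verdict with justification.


τ IS a topology on X.

Axiom (T1): ∅ ∈ τ? Yes; X ∈ τ? Yes.
Axiom (T2/T3): check pairwise unions and intersections of members of τ.
All pairwise intersections and unions checked — each lies in τ. Therefore τ satisfies (T1), (T2), (T3): it IS a topology on X.


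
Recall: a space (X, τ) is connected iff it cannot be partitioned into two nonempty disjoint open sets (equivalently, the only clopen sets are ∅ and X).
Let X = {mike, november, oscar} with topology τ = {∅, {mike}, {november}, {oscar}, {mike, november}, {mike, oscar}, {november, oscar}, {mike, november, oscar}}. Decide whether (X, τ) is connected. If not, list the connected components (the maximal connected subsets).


(X, τ) is disconnected; components = [{mike}, {november}, {oscar}].

Find clopen sets (U ∈ τ with X ∖ U ∈ τ):
  U = ∅, X ∖ U = {mike, november, oscar} — both open, so U is clopen.
  U = {mike}, X ∖ U = {november, oscar} — both open, so U is clopen.
  U = {november}, X ∖ U = {mike, oscar} — both open, so U is clopen.
  U = {oscar}, X ∖ U = {mike, november} — both open, so U is clopen.
  U = {mike, november}, X ∖ U = {oscar} — both open, so U is clopen.
  U = {mike, oscar}, X ∖ U = {november} — both open, so U is clopen.
  U = {november, oscar}, X ∖ U = {mike} — both open, so U is clopen.
  U = {mike, november, oscar}, X ∖ U = ∅ — both open, so U is clopen.
Nontrivial clopen(s) exist: e.g. {mike, november}. So (X, τ) is disconnected.
Compute connected components by grouping points that agree on all clopens:
  component: {mike}
  component: {november}
  component: {oscar}


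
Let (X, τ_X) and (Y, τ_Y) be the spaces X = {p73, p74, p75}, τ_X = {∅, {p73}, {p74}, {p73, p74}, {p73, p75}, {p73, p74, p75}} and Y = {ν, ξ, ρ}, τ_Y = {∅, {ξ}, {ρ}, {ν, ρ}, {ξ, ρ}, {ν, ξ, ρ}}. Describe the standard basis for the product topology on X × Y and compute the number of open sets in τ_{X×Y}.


Basis B = {∅ × ∅, {p73} × {ξ}, {p73} × {ρ}, {p74} × {ξ}, {p74} × {ρ}, {p73} × {ν, ρ}, {p73} × {ξ, ρ}, {p73, p74} × {ξ}, {p73, p75} × {ξ}, {p73, p74} × {ρ}, {p73, p75} × {ρ}, {p74} × {ν, ρ}, {p74} × {ξ, ρ}, {p73} × {ν, ξ, ρ}, {p73, p74, p75} × {ξ}, {p73, p74, p75} × {ρ}, {p74} × {ν, ξ, ρ}, {p73, p74} × {ν, ρ}, {p73, p75} × {ν, ρ}, {p73, p74} × {ξ, ρ}, {p73, p75} × {ξ, ρ}, {p73, p74} × {ν, ξ, ρ}, {p73, p75} × {ν, ξ, ρ}, {p73, p74, p75} × {ν, ρ}, {p73, p74, p75} × {ξ, ρ}, {p73, p74, p75} × {ν, ξ, ρ}}; |τ_{X×Y}| = 108.

Enumerate products U × V with U ∈ τ_X, V ∈ τ_Y (deduplicated):
  ∅ × ∅ = {} (∅)
  {p73} × {ξ} = {(p73,ξ)}
  {p73} × {ρ} = {(p73,ρ)}
  {p74} × {ξ} = {(p74,ξ)}
  {p74} × {ρ} = {(p74,ρ)}
  {p73} × {ν, ρ} = {(p73,ν), (p73,ρ)}
  {p73} × {ξ, ρ} = {(p73,ξ), (p73,ρ)}
  {p73, p74} × {ξ} = {(p73,ξ), (p74,ξ)}
  {p73, p75} × {ξ} = {(p73,ξ), (p75,ξ)}
  {p73, p74} × {ρ} = {(p73,ρ), (p74,ρ)}
  {p73, p75} × {ρ} = {(p73,ρ), (p75,ρ)}
  {p74} × {ν, ρ} = {(p74,ν), (p74,ρ)}
  {p74} × {ξ, ρ} = {(p74,ξ), (p74,ρ)}
  {p73} × {ν, ξ, ρ} = {(p73,ν), (p73,ξ), (p73,ρ)}
  {p73, p74, p75} × {ξ} = {(p73,ξ), (p74,ξ), (p75,ξ)}
  {p73, p74, p75} × {ρ} = {(p73,ρ), (p74,ρ), (p75,ρ)}
  {p74} × {ν, ξ, ρ} = {(p74,ν), (p74,ξ), (p74,ρ)}
  {p73, p74} × {ν, ρ} = {(p73,ν), (p73,ρ), (p74,ν), (p74,ρ)}
  {p73, p75} × {ν, ρ} = {(p73,ν), (p73,ρ), (p75,ν), (p75,ρ)}
  {p73, p74} × {ξ, ρ} = {(p73,ξ), (p73,ρ), (p74,ξ), (p74,ρ)}
  {p73, p75} × {ξ, ρ} = {(p73,ξ), (p73,ρ), (p75,ξ), (p75,ρ)}
  {p73, p74} × {ν, ξ, ρ} = {(p73,ν), (p73,ξ), (p73,ρ), (p74,ν), (p74,ξ), (p74,ρ)}
  {p73, p75} × {ν, ξ, ρ} = {(p73,ν), (p73,ξ), (p73,ρ), (p75,ν), (p75,ξ), (p75,ρ)}
  {p73, p74, p75} × {ν, ρ} = {(p73,ν), (p73,ρ), (p74,ν), (p74,ρ), (p75,ν), (p75,ρ)}
  {p73, p74, p75} × {ξ, ρ} = {(p73,ξ), (p73,ρ), (p74,ξ), (p74,ρ), (p75,ξ), (p75,ρ)}
  {p73, p74, p75} × {ν, ξ, ρ} = {(p73,ν), (p73,ξ), (p73,ρ), (p74,ν), (p74,ξ), (p74,ρ), (p75,ν), (p75,ξ), (p75,ρ)}
These 26 distinct sets form the basis B.
Close under arbitrary unions to get τ_{X×Y}; counting gives |τ_{X×Y}| = 108.


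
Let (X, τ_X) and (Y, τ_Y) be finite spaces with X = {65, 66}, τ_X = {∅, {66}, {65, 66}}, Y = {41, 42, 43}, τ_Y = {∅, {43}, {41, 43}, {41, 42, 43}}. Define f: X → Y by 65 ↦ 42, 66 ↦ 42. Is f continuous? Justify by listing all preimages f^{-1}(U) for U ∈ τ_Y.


f IS continuous.

Compute f^{-1}(U) for each U ∈ τ_Y:
  U = ∅: f^{-1}(U) = ∅ ∈ τ_X ✓.
  U = {43}: f^{-1}(U) = ∅ ∈ τ_X ✓.
  U = {41, 43}: f^{-1}(U) = ∅ ∈ τ_X ✓.
  U = {41, 42, 43}: f^{-1}(U) = {65, 66} ∈ τ_X ✓.
Every preimage lies in τ_X, so f IS continuous.


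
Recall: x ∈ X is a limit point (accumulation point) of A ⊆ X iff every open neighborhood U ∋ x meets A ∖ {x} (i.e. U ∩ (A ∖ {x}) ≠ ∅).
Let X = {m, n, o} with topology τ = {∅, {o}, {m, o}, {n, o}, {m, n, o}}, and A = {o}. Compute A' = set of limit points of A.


A' = {m, n}

For each x ∈ X, list the open sets U ∈ τ with x ∈ U, then check whether U ∩ (A ∖ {x}) ≠ ∅ for every such U.
  x = m: opens ∋ x are {m, o}, {m, n, o}; each meets A ∖ {m}, so x IS a limit point.
  x = n: opens ∋ x are {n, o}, {m, n, o}; each meets A ∖ {n}, so x IS a limit point.
  x = o: open {o} ∋ x has {o} ∩ (A ∖ {o}) = ∅, so x is NOT a limit point.
Collecting: A' = {m, n}.


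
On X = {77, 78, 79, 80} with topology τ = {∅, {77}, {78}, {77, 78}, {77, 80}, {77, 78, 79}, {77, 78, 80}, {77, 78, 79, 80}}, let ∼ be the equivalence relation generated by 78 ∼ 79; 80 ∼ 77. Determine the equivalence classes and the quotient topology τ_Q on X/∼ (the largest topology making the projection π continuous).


X/∼ = {[77=80], [78=79]}; |τ_Q| = 3.

Equivalence classes: [77=80], [78=79].
Quotient map π: X → X/∼ sends 77 ↦ [77=80], 78 ↦ [78=79], 79 ↦ [78=79], 80 ↦ [77=80].
For each subset V ⊆ X/∼, compute π^{-1}(V) ⊆ X and check whether π^{-1}(V) ∈ τ. V is open in τ_Q iff π^{-1}(V) ∈ τ.
  V = {}: π^{-1}(V) = ∅ ∈ τ ✓.
  V = {[77=80]}: π^{-1}(V) = {77, 80} ∈ τ ✓.
  V = {[78=79]}: π^{-1}(V) = {78, 79} ∉ τ ✗.
  V = {[77=80], [78=79]}: π^{-1}(V) = {77, 78, 79, 80} ∈ τ ✓.
Open sets in the quotient: τ_Q = {{}, {[77=80]}, {[77=80], [78=79]}} (3 elements).


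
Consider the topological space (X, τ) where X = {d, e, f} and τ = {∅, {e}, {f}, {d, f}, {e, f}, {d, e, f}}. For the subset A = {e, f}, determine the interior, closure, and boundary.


int(A) = {e, f}, cl(A) = {d, e, f}, ∂A = {d}.

Closed sets in (X, τ) are complements of opens:
  closed(X, τ) = {∅, {d}, {e}, {d, e}, {d, f}, {d, e, f}}.
int(A) = ⋃ {U ∈ τ : U ⊆ A}. Opens contained in A: ∅, {e}, {f}, {e, f}.
Taking the union of these: int(A) = {e, f}.
cl(A) = ⋂ {C closed : A ⊆ C}. Closed sets containing A: {d, e, f}.
Intersecting these: cl(A) = {d, e, f}.
∂A = cl(A) ∖ int(A) = {d, e, f} ∖ {e, f} = {d}.


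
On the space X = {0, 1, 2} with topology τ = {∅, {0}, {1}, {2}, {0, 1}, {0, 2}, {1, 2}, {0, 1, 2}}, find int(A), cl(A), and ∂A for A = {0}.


int(A) = {0}, cl(A) = {0}, ∂A = ∅.

Closed sets in (X, τ) are complements of opens:
  closed(X, τ) = {∅, {0}, {1}, {2}, {0, 1}, {0, 2}, {1, 2}, {0, 1, 2}}.
int(A) = ⋃ {U ∈ τ : U ⊆ A}. Opens contained in A: ∅, {0}.
Taking the union of these: int(A) = {0}.
cl(A) = ⋂ {C closed : A ⊆ C}. Closed sets containing A: {0}, {0, 1}, {0, 2}, {0, 1, 2}.
Intersecting these: cl(A) = {0}.
∂A = cl(A) ∖ int(A) = {0} ∖ {0} = ∅.


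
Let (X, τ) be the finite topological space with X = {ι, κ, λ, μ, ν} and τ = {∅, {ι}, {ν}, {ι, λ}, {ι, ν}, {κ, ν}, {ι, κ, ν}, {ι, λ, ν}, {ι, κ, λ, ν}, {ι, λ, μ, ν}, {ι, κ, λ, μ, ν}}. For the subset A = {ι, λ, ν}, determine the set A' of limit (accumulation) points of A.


A' = {κ, λ, μ}

For each x ∈ X, list the open sets U ∈ τ with x ∈ U, then check whether U ∩ (A ∖ {x}) ≠ ∅ for every such U.
  x = ι: open {ι} ∋ x has {ι} ∩ (A ∖ {ι}) = ∅, so x is NOT a limit point.
  x = κ: opens ∋ x are {κ, ν}, {ι, κ, ν}, {ι, κ, λ, ν}, {ι, κ, λ, μ, ν}; each meets A ∖ {κ}, so x IS a limit point.
  x = λ: opens ∋ x are {ι, λ}, {ι, λ, ν}, {ι, κ, λ, ν}, {ι, λ, μ, ν}, {ι, κ, λ, μ, ν}; each meets A ∖ {λ}, so x IS a limit point.
  x = μ: opens ∋ x are {ι, λ, μ, ν}, {ι, κ, λ, μ, ν}; each meets A ∖ {μ}, so x IS a limit point.
  x = ν: open {ν} ∋ x has {ν} ∩ (A ∖ {ν}) = ∅, so x is NOT a limit point.
Collecting: A' = {κ, λ, μ}.


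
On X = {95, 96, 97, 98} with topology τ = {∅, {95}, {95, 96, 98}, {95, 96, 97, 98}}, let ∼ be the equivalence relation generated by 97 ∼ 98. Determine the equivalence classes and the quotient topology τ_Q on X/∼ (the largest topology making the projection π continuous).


X/∼ = {[95], [96], [97=98]}; |τ_Q| = 3.

Equivalence classes: [95], [96], [97=98].
Quotient map π: X → X/∼ sends 95 ↦ [95], 96 ↦ [96], 97 ↦ [97=98], 98 ↦ [97=98].
For each subset V ⊆ X/∼, compute π^{-1}(V) ⊆ X and check whether π^{-1}(V) ∈ τ. V is open in τ_Q iff π^{-1}(V) ∈ τ.
  V = {}: π^{-1}(V) = ∅ ∈ τ ✓.
  V = {[95]}: π^{-1}(V) = {95} ∈ τ ✓.
  V = {[96]}: π^{-1}(V) = {96} ∉ τ ✗.
  V = {[95], [96]}: π^{-1}(V) = {95, 96} ∉ τ ✗.
  V = {[97=98]}: π^{-1}(V) = {97, 98} ∉ τ ✗.
  V = {[95], [97=98]}: π^{-1}(V) = {95, 97, 98} ∉ τ ✗.
  V = {[96], [97=98]}: π^{-1}(V) = {96, 97, 98} ∉ τ ✗.
  V = {[95], [96], [97=98]}: π^{-1}(V) = {95, 96, 97, 98} ∈ τ ✓.
Open sets in the quotient: τ_Q = {{}, {[95]}, {[95], [96], [97=98]}} (3 elements).


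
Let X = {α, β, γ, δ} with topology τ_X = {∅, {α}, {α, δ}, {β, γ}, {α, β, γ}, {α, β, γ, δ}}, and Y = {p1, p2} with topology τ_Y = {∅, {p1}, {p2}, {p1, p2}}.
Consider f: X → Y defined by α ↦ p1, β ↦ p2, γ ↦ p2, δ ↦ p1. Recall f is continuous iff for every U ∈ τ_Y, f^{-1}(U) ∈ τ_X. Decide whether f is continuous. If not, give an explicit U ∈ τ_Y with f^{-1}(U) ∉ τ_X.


f IS continuous.

Compute f^{-1}(U) for each U ∈ τ_Y:
  U = ∅: f^{-1}(U) = ∅ ∈ τ_X ✓.
  U = {p1}: f^{-1}(U) = {α, δ} ∈ τ_X ✓.
  U = {p2}: f^{-1}(U) = {β, γ} ∈ τ_X ✓.
  U = {p1, p2}: f^{-1}(U) = {α, β, γ, δ} ∈ τ_X ✓.
Every preimage lies in τ_X, so f IS continuous.


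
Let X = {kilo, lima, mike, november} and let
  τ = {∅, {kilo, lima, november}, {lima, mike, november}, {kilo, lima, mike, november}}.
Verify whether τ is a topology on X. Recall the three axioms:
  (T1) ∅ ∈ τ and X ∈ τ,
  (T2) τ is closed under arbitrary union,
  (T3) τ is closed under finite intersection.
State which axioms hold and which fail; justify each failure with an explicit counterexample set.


τ is NOT a topology on X.

Axiom (T1): ∅ ∈ τ? Yes; X ∈ τ? Yes.
Axiom (T2/T3): check pairwise unions and intersections of members of τ.
Counterexample for (T3): {kilo, lima, november} ∩ {lima, mike, november} = {lima, november} ∉ τ. Therefore τ is NOT a topology.


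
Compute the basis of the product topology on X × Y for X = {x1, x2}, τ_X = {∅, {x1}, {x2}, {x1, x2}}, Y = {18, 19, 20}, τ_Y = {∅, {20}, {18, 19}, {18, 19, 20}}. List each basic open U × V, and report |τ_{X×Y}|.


Basis B = {∅ × ∅, {x1} × {20}, {x2} × {20}, {x1} × {18, 19}, {x1, x2} × {20}, {x2} × {18, 19}, {x1} × {18, 19, 20}, {x2} × {18, 19, 20}, {x1, x2} × {18, 19}, {x1, x2} × {18, 19, 20}}; |τ_{X×Y}| = 16.

Enumerate products U × V with U ∈ τ_X, V ∈ τ_Y (deduplicated):
  ∅ × ∅ = {} (∅)
  {x1} × {20} = {(x1,20)}
  {x2} × {20} = {(x2,20)}
  {x1} × {18, 19} = {(x1,18), (x1,19)}
  {x1, x2} × {20} = {(x1,20), (x2,20)}
  {x2} × {18, 19} = {(x2,18), (x2,19)}
  {x1} × {18, 19, 20} = {(x1,18), (x1,19), (x1,20)}
  {x2} × {18, 19, 20} = {(x2,18), (x2,19), (x2,20)}
  {x1, x2} × {18, 19} = {(x1,18), (x1,19), (x2,18), (x2,19)}
  {x1, x2} × {18, 19, 20} = {(x1,18), (x1,19), (x1,20), (x2,18), (x2,19), (x2,20)}
These 10 distinct sets form the basis B.
Close under arbitrary unions to get τ_{X×Y}; counting gives |τ_{X×Y}| = 16.


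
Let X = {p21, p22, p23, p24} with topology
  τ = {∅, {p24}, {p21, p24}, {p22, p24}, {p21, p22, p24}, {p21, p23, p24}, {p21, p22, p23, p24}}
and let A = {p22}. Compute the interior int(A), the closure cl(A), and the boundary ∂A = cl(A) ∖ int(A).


int(A) = ∅, cl(A) = {p22}, ∂A = {p22}.

Closed sets in (X, τ) are complements of opens:
  closed(X, τ) = {∅, {p22}, {p23}, {p21, p23}, {p22, p23}, {p21, p22, p23}, {p21, p22, p23, p24}}.
int(A) = ⋃ {U ∈ τ : U ⊆ A}. Opens contained in A: ∅.
Taking the union of these: int(A) = ∅.
cl(A) = ⋂ {C closed : A ⊆ C}. Closed sets containing A: {p22}, {p22, p23}, {p21, p22, p23}, {p21, p22, p23, p24}.
Intersecting these: cl(A) = {p22}.
∂A = cl(A) ∖ int(A) = {p22} ∖ ∅ = {p22}.


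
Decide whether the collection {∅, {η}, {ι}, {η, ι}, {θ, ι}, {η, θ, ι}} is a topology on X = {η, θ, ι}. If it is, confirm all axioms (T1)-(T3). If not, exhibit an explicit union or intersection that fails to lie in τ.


τ IS a topology on X.

Axiom (T1): ∅ ∈ τ? Yes; X ∈ τ? Yes.
Axiom (T2/T3): check pairwise unions and intersections of members of τ.
All pairwise intersections and unions checked — each lies in τ. Therefore τ satisfies (T1), (T2), (T3): it IS a topology on X.


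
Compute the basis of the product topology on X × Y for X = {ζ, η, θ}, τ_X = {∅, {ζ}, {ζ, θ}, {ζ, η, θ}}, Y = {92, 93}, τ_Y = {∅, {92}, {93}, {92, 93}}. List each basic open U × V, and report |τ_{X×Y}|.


Basis B = {∅ × ∅, {ζ} × {92}, {ζ} × {93}, {ζ} × {92, 93}, {ζ, θ} × {92}, {ζ, θ} × {93}, {ζ, η, θ} × {92}, {ζ, η, θ} × {93}, {ζ, θ} × {92, 93}, {ζ, η, θ} × {92, 93}}; |τ_{X×Y}| = 16.

Enumerate products U × V with U ∈ τ_X, V ∈ τ_Y (deduplicated):
  ∅ × ∅ = {} (∅)
  {ζ} × {92} = {(ζ,92)}
  {ζ} × {93} = {(ζ,93)}
  {ζ} × {92, 93} = {(ζ,92), (ζ,93)}
  {ζ, θ} × {92} = {(ζ,92), (θ,92)}
  {ζ, θ} × {93} = {(ζ,93), (θ,93)}
  {ζ, η, θ} × {92} = {(ζ,92), (η,92), (θ,92)}
  {ζ, η, θ} × {93} = {(ζ,93), (η,93), (θ,93)}
  {ζ, θ} × {92, 93} = {(ζ,92), (ζ,93), (θ,92), (θ,93)}
  {ζ, η, θ} × {92, 93} = {(ζ,92), (ζ,93), (η,92), (η,93), (θ,92), (θ,93)}
These 10 distinct sets form the basis B.
Close under arbitrary unions to get τ_{X×Y}; counting gives |τ_{X×Y}| = 16.


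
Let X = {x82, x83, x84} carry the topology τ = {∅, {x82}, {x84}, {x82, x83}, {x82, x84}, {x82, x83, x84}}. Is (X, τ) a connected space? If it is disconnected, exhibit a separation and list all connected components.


(X, τ) is disconnected; components = [{x84}, {x82, x83}].

Find clopen sets (U ∈ τ with X ∖ U ∈ τ):
  U = ∅, X ∖ U = {x82, x83, x84} — both open, so U is clopen.
  U = {x84}, X ∖ U = {x82, x83} — both open, so U is clopen.
  U = {x82, x83}, X ∖ U = {x84} — both open, so U is clopen.
  U = {x82, x83, x84}, X ∖ U = ∅ — both open, so U is clopen.
Nontrivial clopen(s) exist: e.g. {x84}. So (X, τ) is disconnected.
Compute connected components by grouping points that agree on all clopens:
  component: {x84}
  component: {x82, x83}


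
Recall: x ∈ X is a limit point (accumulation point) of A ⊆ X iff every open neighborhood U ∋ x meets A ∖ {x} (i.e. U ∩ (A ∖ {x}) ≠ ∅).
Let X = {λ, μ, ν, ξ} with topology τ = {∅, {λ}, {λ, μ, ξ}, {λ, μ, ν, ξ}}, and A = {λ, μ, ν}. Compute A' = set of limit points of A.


A' = {μ, ν, ξ}

For each x ∈ X, list the open sets U ∈ τ with x ∈ U, then check whether U ∩ (A ∖ {x}) ≠ ∅ for every such U.
  x = λ: open {λ} ∋ x has {λ} ∩ (A ∖ {λ}) = ∅, so x is NOT a limit point.
  x = μ: opens ∋ x are {λ, μ, ξ}, {λ, μ, ν, ξ}; each meets A ∖ {μ}, so x IS a limit point.
  x = ν: opens ∋ x are {λ, μ, ν, ξ}; each meets A ∖ {ν}, so x IS a limit point.
  x = ξ: opens ∋ x are {λ, μ, ξ}, {λ, μ, ν, ξ}; each meets A ∖ {ξ}, so x IS a limit point.
Collecting: A' = {μ, ν, ξ}.


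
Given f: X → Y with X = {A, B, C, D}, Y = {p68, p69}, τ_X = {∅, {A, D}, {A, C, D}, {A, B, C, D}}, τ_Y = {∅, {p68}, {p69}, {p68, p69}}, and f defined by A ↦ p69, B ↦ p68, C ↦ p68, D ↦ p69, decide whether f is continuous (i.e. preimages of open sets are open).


f is NOT continuous.

Compute f^{-1}(U) for each U ∈ τ_Y:
  U = ∅: f^{-1}(U) = ∅ ∈ τ_X ✓.
  U = {p68}: f^{-1}(U) = {B, C} ∉ τ_X ✗.
  U = {p69}: f^{-1}(U) = {A, D} ∈ τ_X ✓.
  U = {p68, p69}: f^{-1}(U) = {A, B, C, D} ∈ τ_X ✓.
Found U = {p68} with f^{-1}(U) = {B, C} not in τ_X. Therefore f is NOT continuous.


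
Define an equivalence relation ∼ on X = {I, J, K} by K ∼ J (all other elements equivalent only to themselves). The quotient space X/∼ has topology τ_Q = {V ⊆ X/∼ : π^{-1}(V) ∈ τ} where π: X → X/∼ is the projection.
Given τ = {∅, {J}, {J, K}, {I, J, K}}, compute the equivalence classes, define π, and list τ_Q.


X/∼ = {[I], [J=K]}; |τ_Q| = 3.

Equivalence classes: [I], [J=K].
Quotient map π: X → X/∼ sends I ↦ [I], J ↦ [J=K], K ↦ [J=K].
For each subset V ⊆ X/∼, compute π^{-1}(V) ⊆ X and check whether π^{-1}(V) ∈ τ. V is open in τ_Q iff π^{-1}(V) ∈ τ.
  V = {}: π^{-1}(V) = ∅ ∈ τ ✓.
  V = {[I]}: π^{-1}(V) = {I} ∉ τ ✗.
  V = {[J=K]}: π^{-1}(V) = {J, K} ∈ τ ✓.
  V = {[I], [J=K]}: π^{-1}(V) = {I, J, K} ∈ τ ✓.
Open sets in the quotient: τ_Q = {{}, {[J=K]}, {[I], [J=K]}} (3 elements).


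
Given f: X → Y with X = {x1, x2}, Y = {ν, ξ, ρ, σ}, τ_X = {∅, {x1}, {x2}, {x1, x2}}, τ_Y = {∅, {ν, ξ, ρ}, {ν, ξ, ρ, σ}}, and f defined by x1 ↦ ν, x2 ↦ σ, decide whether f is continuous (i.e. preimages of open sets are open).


f IS continuous.

Compute f^{-1}(U) for each U ∈ τ_Y:
  U = ∅: f^{-1}(U) = ∅ ∈ τ_X ✓.
  U = {ν, ξ, ρ}: f^{-1}(U) = {x1} ∈ τ_X ✓.
  U = {ν, ξ, ρ, σ}: f^{-1}(U) = {x1, x2} ∈ τ_X ✓.
Every preimage lies in τ_X, so f IS continuous.


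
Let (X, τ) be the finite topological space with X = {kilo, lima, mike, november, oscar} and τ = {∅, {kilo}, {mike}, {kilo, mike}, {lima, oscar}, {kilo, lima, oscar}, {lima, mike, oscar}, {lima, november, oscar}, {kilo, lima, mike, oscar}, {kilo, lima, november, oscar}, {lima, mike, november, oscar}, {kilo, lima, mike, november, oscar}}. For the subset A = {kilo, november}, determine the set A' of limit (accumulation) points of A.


A' = ∅

For each x ∈ X, list the open sets U ∈ τ with x ∈ U, then check whether U ∩ (A ∖ {x}) ≠ ∅ for every such U.
  x = kilo: open {kilo} ∋ x has {kilo} ∩ (A ∖ {kilo}) = ∅, so x is NOT a limit point.
  x = lima: open {lima, oscar} ∋ x has {lima, oscar} ∩ (A ∖ {lima}) = ∅, so x is NOT a limit point.
  x = mike: open {mike} ∋ x has {mike} ∩ (A ∖ {mike}) = ∅, so x is NOT a limit point.
  x = november: open {lima, november, oscar} ∋ x has {lima, november, oscar} ∩ (A ∖ {november}) = ∅, so x is NOT a limit point.
  x = oscar: open {lima, oscar} ∋ x has {lima, oscar} ∩ (A ∖ {oscar}) = ∅, so x is NOT a limit point.
Collecting: A' = ∅.


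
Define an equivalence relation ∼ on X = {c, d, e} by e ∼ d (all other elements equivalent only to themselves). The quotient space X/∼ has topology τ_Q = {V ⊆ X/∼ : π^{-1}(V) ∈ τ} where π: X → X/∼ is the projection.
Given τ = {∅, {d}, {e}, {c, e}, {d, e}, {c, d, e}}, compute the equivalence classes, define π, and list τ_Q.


X/∼ = {[c], [d=e]}; |τ_Q| = 3.

Equivalence classes: [c], [d=e].
Quotient map π: X → X/∼ sends c ↦ [c], d ↦ [d=e], e ↦ [d=e].
For each subset V ⊆ X/∼, compute π^{-1}(V) ⊆ X and check whether π^{-1}(V) ∈ τ. V is open in τ_Q iff π^{-1}(V) ∈ τ.
  V = {}: π^{-1}(V) = ∅ ∈ τ ✓.
  V = {[c]}: π^{-1}(V) = {c} ∉ τ ✗.
  V = {[d=e]}: π^{-1}(V) = {d, e} ∈ τ ✓.
  V = {[c], [d=e]}: π^{-1}(V) = {c, d, e} ∈ τ ✓.
Open sets in the quotient: τ_Q = {{}, {[d=e]}, {[c], [d=e]}} (3 elements).


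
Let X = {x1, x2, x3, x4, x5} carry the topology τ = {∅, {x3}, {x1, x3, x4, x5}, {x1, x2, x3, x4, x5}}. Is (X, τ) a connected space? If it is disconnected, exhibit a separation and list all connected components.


(X, τ) is connected.

Find clopen sets (U ∈ τ with X ∖ U ∈ τ):
  U = ∅, X ∖ U = {x1, x2, x3, x4, x5} — both open, so U is clopen.
  U = {x1, x2, x3, x4, x5}, X ∖ U = ∅ — both open, so U is clopen.
Only trivial clopens (∅ and X) exist, so (X, τ) is connected.
Compute connected components by grouping points that agree on all clopens:
  component: {x1, x2, x3, x4, x5}


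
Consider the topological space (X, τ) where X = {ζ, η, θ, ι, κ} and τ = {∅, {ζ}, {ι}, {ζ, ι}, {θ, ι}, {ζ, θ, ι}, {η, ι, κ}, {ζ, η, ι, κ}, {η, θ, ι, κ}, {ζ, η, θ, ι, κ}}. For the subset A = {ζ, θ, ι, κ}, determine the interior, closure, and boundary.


int(A) = {ζ, θ, ι}, cl(A) = {ζ, η, θ, ι, κ}, ∂A = {η, κ}.

Closed sets in (X, τ) are complements of opens:
  closed(X, τ) = {∅, {ζ}, {θ}, {ζ, θ}, {η, κ}, {ζ, η, κ}, {η, θ, κ}, {ζ, η, θ, κ}, {η, θ, ι, κ}, {ζ, η, θ, ι, κ}}.
int(A) = ⋃ {U ∈ τ : U ⊆ A}. Opens contained in A: ∅, {ζ}, {ι}, {ζ, ι}, {θ, ι}, {ζ, θ, ι}.
Taking the union of these: int(A) = {ζ, θ, ι}.
cl(A) = ⋂ {C closed : A ⊆ C}. Closed sets containing A: {ζ, η, θ, ι, κ}.
Intersecting these: cl(A) = {ζ, η, θ, ι, κ}.
∂A = cl(A) ∖ int(A) = {ζ, η, θ, ι, κ} ∖ {ζ, θ, ι} = {η, κ}.


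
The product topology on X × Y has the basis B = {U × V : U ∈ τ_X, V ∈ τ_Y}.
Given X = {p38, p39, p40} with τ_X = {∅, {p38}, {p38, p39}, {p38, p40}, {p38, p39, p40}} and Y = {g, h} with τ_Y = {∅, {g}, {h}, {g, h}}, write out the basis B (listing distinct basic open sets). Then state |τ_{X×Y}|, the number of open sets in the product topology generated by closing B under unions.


Basis B = {∅ × ∅, {p38} × {g}, {p38} × {h}, {p38} × {g, h}, {p38, p39} × {g}, {p38, p40} × {g}, {p38, p39} × {h}, {p38, p40} × {h}, {p38, p39, p40} × {g}, {p38, p39, p40} × {h}, {p38, p39} × {g, h}, {p38, p40} × {g, h}, {p38, p39, p40} × {g, h}}; |τ_{X×Y}| = 25.

Enumerate products U × V with U ∈ τ_X, V ∈ τ_Y (deduplicated):
  ∅ × ∅ = {} (∅)
  {p38} × {g} = {(p38,g)}
  {p38} × {h} = {(p38,h)}
  {p38} × {g, h} = {(p38,g), (p38,h)}
  {p38, p39} × {g} = {(p38,g), (p39,g)}
  {p38, p40} × {g} = {(p38,g), (p40,g)}
  {p38, p39} × {h} = {(p38,h), (p39,h)}
  {p38, p40} × {h} = {(p38,h), (p40,h)}
  {p38, p39, p40} × {g} = {(p38,g), (p39,g), (p40,g)}
  {p38, p39, p40} × {h} = {(p38,h), (p39,h), (p40,h)}
  {p38, p39} × {g, h} = {(p38,g), (p38,h), (p39,g), (p39,h)}
  {p38, p40} × {g, h} = {(p38,g), (p38,h), (p40,g), (p40,h)}
  {p38, p39, p40} × {g, h} = {(p38,g), (p38,h), (p39,g), (p39,h), (p40,g), (p40,h)}
These 13 distinct sets form the basis B.
Close under arbitrary unions to get τ_{X×Y}; counting gives |τ_{X×Y}| = 25.


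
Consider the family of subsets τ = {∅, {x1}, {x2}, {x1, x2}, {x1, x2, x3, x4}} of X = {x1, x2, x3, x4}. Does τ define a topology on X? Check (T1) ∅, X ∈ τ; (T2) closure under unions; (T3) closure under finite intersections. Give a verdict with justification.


τ IS a topology on X.

Axiom (T1): ∅ ∈ τ? Yes; X ∈ τ? Yes.
Axiom (T2/T3): check pairwise unions and intersections of members of τ.
All pairwise intersections and unions checked — each lies in τ. Therefore τ satisfies (T1), (T2), (T3): it IS a topology on X.


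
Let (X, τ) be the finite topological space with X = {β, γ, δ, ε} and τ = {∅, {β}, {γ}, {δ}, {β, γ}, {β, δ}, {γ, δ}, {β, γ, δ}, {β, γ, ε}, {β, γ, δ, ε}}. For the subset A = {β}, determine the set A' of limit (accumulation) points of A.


A' = {ε}

For each x ∈ X, list the open sets U ∈ τ with x ∈ U, then check whether U ∩ (A ∖ {x}) ≠ ∅ for every such U.
  x = β: open {β} ∋ x has {β} ∩ (A ∖ {β}) = ∅, so x is NOT a limit point.
  x = γ: open {γ} ∋ x has {γ} ∩ (A ∖ {γ}) = ∅, so x is NOT a limit point.
  x = δ: open {δ} ∋ x has {δ} ∩ (A ∖ {δ}) = ∅, so x is NOT a limit point.
  x = ε: opens ∋ x are {β, γ, ε}, {β, γ, δ, ε}; each meets A ∖ {ε}, so x IS a limit point.
Collecting: A' = {ε}.


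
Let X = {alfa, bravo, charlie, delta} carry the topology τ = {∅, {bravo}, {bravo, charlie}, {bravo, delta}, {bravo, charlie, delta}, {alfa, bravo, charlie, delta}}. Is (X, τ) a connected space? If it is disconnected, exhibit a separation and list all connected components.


(X, τ) is connected.

Find clopen sets (U ∈ τ with X ∖ U ∈ τ):
  U = ∅, X ∖ U = {alfa, bravo, charlie, delta} — both open, so U is clopen.
  U = {alfa, bravo, charlie, delta}, X ∖ U = ∅ — both open, so U is clopen.
Only trivial clopens (∅ and X) exist, so (X, τ) is connected.
Compute connected components by grouping points that agree on all clopens:
  component: {alfa, bravo, charlie, delta}


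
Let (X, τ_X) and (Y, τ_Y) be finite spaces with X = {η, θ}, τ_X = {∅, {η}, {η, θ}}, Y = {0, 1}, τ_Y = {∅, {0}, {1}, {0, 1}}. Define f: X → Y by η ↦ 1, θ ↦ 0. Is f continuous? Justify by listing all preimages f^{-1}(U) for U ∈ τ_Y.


f is NOT continuous.

Compute f^{-1}(U) for each U ∈ τ_Y:
  U = ∅: f^{-1}(U) = ∅ ∈ τ_X ✓.
  U = {0}: f^{-1}(U) = {θ} ∉ τ_X ✗.
  U = {1}: f^{-1}(U) = {η} ∈ τ_X ✓.
  U = {0, 1}: f^{-1}(U) = {η, θ} ∈ τ_X ✓.
Found U = {0} with f^{-1}(U) = {θ} not in τ_X. Therefore f is NOT continuous.


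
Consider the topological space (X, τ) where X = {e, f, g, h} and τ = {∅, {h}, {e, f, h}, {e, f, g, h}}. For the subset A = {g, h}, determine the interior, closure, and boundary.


int(A) = {h}, cl(A) = {e, f, g, h}, ∂A = {e, f, g}.

Closed sets in (X, τ) are complements of opens:
  closed(X, τ) = {∅, {g}, {e, f, g}, {e, f, g, h}}.
int(A) = ⋃ {U ∈ τ : U ⊆ A}. Opens contained in A: ∅, {h}.
Taking the union of these: int(A) = {h}.
cl(A) = ⋂ {C closed : A ⊆ C}. Closed sets containing A: {e, f, g, h}.
Intersecting these: cl(A) = {e, f, g, h}.
∂A = cl(A) ∖ int(A) = {e, f, g, h} ∖ {h} = {e, f, g}.


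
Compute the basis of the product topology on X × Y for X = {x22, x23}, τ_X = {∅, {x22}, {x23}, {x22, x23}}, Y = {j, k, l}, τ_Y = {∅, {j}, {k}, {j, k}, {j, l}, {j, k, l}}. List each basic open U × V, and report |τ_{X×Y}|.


Basis B = {∅ × ∅, {x22} × {j}, {x22} × {k}, {x23} × {j}, {x23} × {k}, {x22} × {j, k}, {x22} × {j, l}, {x22, x23} × {j}, {x22, x23} × {k}, {x23} × {j, k}, {x23} × {j, l}, {x22} × {j, k, l}, {x23} × {j, k, l}, {x22, x23} × {j, k}, {x22, x23} × {j, l}, {x22, x23} × {j, k, l}}; |τ_{X×Y}| = 36.

Enumerate products U × V with U ∈ τ_X, V ∈ τ_Y (deduplicated):
  ∅ × ∅ = {} (∅)
  {x22} × {j} = {(x22,j)}
  {x22} × {k} = {(x22,k)}
  {x23} × {j} = {(x23,j)}
  {x23} × {k} = {(x23,k)}
  {x22} × {j, k} = {(x22,j), (x22,k)}
  {x22} × {j, l} = {(x22,j), (x22,l)}
  {x22, x23} × {j} = {(x22,j), (x23,j)}
  {x22, x23} × {k} = {(x22,k), (x23,k)}
  {x23} × {j, k} = {(x23,j), (x23,k)}
  {x23} × {j, l} = {(x23,j), (x23,l)}
  {x22} × {j, k, l} = {(x22,j), (x22,k), (x22,l)}
  {x23} × {j, k, l} = {(x23,j), (x23,k), (x23,l)}
  {x22, x23} × {j, k} = {(x22,j), (x22,k), (x23,j), (x23,k)}
  {x22, x23} × {j, l} = {(x22,j), (x22,l), (x23,j), (x23,l)}
  {x22, x23} × {j, k, l} = {(x22,j), (x22,k), (x22,l), (x23,j), (x23,k), (x23,l)}
These 16 distinct sets form the basis B.
Close under arbitrary unions to get τ_{X×Y}; counting gives |τ_{X×Y}| = 36.


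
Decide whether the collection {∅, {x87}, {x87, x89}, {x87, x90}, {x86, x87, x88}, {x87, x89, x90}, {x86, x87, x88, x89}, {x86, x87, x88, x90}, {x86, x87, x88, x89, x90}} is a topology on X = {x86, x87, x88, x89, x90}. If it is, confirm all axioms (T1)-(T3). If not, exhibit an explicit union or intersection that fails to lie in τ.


τ IS a topology on X.

Axiom (T1): ∅ ∈ τ? Yes; X ∈ τ? Yes.
Axiom (T2/T3): check pairwise unions and intersections of members of τ.
All pairwise intersections and unions checked — each lies in τ. Therefore τ satisfies (T1), (T2), (T3): it IS a topology on X.


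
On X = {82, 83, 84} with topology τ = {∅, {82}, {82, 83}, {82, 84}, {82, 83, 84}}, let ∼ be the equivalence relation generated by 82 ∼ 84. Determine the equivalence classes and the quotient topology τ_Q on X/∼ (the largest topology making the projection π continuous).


X/∼ = {[82=84], [83]}; |τ_Q| = 3.

Equivalence classes: [82=84], [83].
Quotient map π: X → X/∼ sends 82 ↦ [82=84], 83 ↦ [83], 84 ↦ [82=84].
For each subset V ⊆ X/∼, compute π^{-1}(V) ⊆ X and check whether π^{-1}(V) ∈ τ. V is open in τ_Q iff π^{-1}(V) ∈ τ.
  V = {}: π^{-1}(V) = ∅ ∈ τ ✓.
  V = {[82=84]}: π^{-1}(V) = {82, 84} ∈ τ ✓.
  V = {[83]}: π^{-1}(V) = {83} ∉ τ ✗.
  V = {[82=84], [83]}: π^{-1}(V) = {82, 83, 84} ∈ τ ✓.
Open sets in the quotient: τ_Q = {{}, {[82=84]}, {[82=84], [83]}} (3 elements).


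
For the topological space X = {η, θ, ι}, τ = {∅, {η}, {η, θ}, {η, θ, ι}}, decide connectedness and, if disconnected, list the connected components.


(X, τ) is connected.

Find clopen sets (U ∈ τ with X ∖ U ∈ τ):
  U = ∅, X ∖ U = {η, θ, ι} — both open, so U is clopen.
  U = {η, θ, ι}, X ∖ U = ∅ — both open, so U is clopen.
Only trivial clopens (∅ and X) exist, so (X, τ) is connected.
Compute connected components by grouping points that agree on all clopens:
  component: {η, θ, ι}


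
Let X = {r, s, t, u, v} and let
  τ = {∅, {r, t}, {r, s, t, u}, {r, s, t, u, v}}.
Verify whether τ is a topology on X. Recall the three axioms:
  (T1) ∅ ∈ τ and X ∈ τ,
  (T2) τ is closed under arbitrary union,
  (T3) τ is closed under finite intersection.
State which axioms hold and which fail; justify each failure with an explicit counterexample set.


τ IS a topology on X.

Axiom (T1): ∅ ∈ τ? Yes; X ∈ τ? Yes.
Axiom (T2/T3): check pairwise unions and intersections of members of τ.
All pairwise intersections and unions checked — each lies in τ. Therefore τ satisfies (T1), (T2), (T3): it IS a topology on X.


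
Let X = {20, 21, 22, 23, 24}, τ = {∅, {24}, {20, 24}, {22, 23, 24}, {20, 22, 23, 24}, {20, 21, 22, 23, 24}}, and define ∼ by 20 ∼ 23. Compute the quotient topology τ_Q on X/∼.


X/∼ = {[20=23], [21], [22], [24]}; |τ_Q| = 4.

Equivalence classes: [20=23], [21], [22], [24].
Quotient map π: X → X/∼ sends 20 ↦ [20=23], 21 ↦ [21], 22 ↦ [22], 23 ↦ [20=23], 24 ↦ [24].
For each subset V ⊆ X/∼, compute π^{-1}(V) ⊆ X and check whether π^{-1}(V) ∈ τ. V is open in τ_Q iff π^{-1}(V) ∈ τ.
  V = {}: π^{-1}(V) = ∅ ∈ τ ✓.
  V = {[20=23]}: π^{-1}(V) = {20, 23} ∉ τ ✗.
  V = {[21]}: π^{-1}(V) = {21} ∉ τ ✗.
  V = {[20=23], [21]}: π^{-1}(V) = {20, 21, 23} ∉ τ ✗.
  V = {[22]}: π^{-1}(V) = {22} ∉ τ ✗.
  V = {[20=23], [22]}: π^{-1}(V) = {20, 22, 23} ∉ τ ✗.
  V = {[21], [22]}: π^{-1}(V) = {21, 22} ∉ τ ✗.
  V = {[20=23], [21], [22]}: π^{-1}(V) = {20, 21, 22, 23} ∉ τ ✗.
  V = {[24]}: π^{-1}(V) = {24} ∈ τ ✓.
  V = {[20=23], [24]}: π^{-1}(V) = {20, 23, 24} ∉ τ ✗.
  V = {[21], [24]}: π^{-1}(V) = {21, 24} ∉ τ ✗.
  V = {[20=23], [21], [24]}: π^{-1}(V) = {20, 21, 23, 24} ∉ τ ✗.
  V = {[22], [24]}: π^{-1}(V) = {22, 24} ∉ τ ✗.
  V = {[20=23], [22], [24]}: π^{-1}(V) = {20, 22, 23, 24} ∈ τ ✓.
  V = {[21], [22], [24]}: π^{-1}(V) = {21, 22, 24} ∉ τ ✗.
  V = {[20=23], [21], [22], [24]}: π^{-1}(V) = {20, 21, 22, 23, 24} ∈ τ ✓.
Open sets in the quotient: τ_Q = {{}, {[24]}, {[20=23], [22], [24]}, {[20=23], [21], [22], [24]}} (4 elements).


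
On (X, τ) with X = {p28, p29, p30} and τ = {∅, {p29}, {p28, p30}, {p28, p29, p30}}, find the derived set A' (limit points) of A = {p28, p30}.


A' = {p28, p30}

For each x ∈ X, list the open sets U ∈ τ with x ∈ U, then check whether U ∩ (A ∖ {x}) ≠ ∅ for every such U.
  x = p28: opens ∋ x are {p28, p30}, {p28, p29, p30}; each meets A ∖ {p28}, so x IS a limit point.
  x = p29: open {p29} ∋ x has {p29} ∩ (A ∖ {p29}) = ∅, so x is NOT a limit point.
  x = p30: opens ∋ x are {p28, p30}, {p28, p29, p30}; each meets A ∖ {p30}, so x IS a limit point.
Collecting: A' = {p28, p30}.


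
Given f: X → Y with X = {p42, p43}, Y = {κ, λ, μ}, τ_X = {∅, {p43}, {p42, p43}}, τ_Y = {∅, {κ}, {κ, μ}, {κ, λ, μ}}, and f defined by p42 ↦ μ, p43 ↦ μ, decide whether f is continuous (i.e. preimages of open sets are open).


f IS continuous.

Compute f^{-1}(U) for each U ∈ τ_Y:
  U = ∅: f^{-1}(U) = ∅ ∈ τ_X ✓.
  U = {κ}: f^{-1}(U) = ∅ ∈ τ_X ✓.
  U = {κ, μ}: f^{-1}(U) = {p42, p43} ∈ τ_X ✓.
  U = {κ, λ, μ}: f^{-1}(U) = {p42, p43} ∈ τ_X ✓.
Every preimage lies in τ_X, so f IS continuous.


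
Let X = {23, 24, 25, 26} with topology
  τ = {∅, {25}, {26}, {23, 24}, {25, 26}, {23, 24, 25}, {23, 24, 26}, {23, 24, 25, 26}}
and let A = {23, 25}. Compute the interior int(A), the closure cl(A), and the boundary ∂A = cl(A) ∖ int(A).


int(A) = {25}, cl(A) = {23, 24, 25}, ∂A = {23, 24}.

Closed sets in (X, τ) are complements of opens:
  closed(X, τ) = {∅, {25}, {26}, {23, 24}, {25, 26}, {23, 24, 25}, {23, 24, 26}, {23, 24, 25, 26}}.
int(A) = ⋃ {U ∈ τ : U ⊆ A}. Opens contained in A: ∅, {25}.
Taking the union of these: int(A) = {25}.
cl(A) = ⋂ {C closed : A ⊆ C}. Closed sets containing A: {23, 24, 25}, {23, 24, 25, 26}.
Intersecting these: cl(A) = {23, 24, 25}.
∂A = cl(A) ∖ int(A) = {23, 24, 25} ∖ {25} = {23, 24}.


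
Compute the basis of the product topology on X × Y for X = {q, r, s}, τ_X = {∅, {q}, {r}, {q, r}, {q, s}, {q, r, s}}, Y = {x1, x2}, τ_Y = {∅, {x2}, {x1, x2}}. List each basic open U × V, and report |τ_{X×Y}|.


Basis B = {∅ × ∅, {q} × {x2}, {r} × {x2}, {q} × {x1, x2}, {q, r} × {x2}, {q, s} × {x2}, {r} × {x1, x2}, {q, r, s} × {x2}, {q, r} × {x1, x2}, {q, s} × {x1, x2}, {q, r, s} × {x1, x2}}; |τ_{X×Y}| = 18.

Enumerate products U × V with U ∈ τ_X, V ∈ τ_Y (deduplicated):
  ∅ × ∅ = {} (∅)
  {q} × {x2} = {(q,x2)}
  {r} × {x2} = {(r,x2)}
  {q} × {x1, x2} = {(q,x1), (q,x2)}
  {q, r} × {x2} = {(q,x2), (r,x2)}
  {q, s} × {x2} = {(q,x2), (s,x2)}
  {r} × {x1, x2} = {(r,x1), (r,x2)}
  {q, r, s} × {x2} = {(q,x2), (r,x2), (s,x2)}
  {q, r} × {x1, x2} = {(q,x1), (q,x2), (r,x1), (r,x2)}
  {q, s} × {x1, x2} = {(q,x1), (q,x2), (s,x1), (s,x2)}
  {q, r, s} × {x1, x2} = {(q,x1), (q,x2), (r,x1), (r,x2), (s,x1), (s,x2)}
These 11 distinct sets form the basis B.
Close under arbitrary unions to get τ_{X×Y}; counting gives |τ_{X×Y}| = 18.


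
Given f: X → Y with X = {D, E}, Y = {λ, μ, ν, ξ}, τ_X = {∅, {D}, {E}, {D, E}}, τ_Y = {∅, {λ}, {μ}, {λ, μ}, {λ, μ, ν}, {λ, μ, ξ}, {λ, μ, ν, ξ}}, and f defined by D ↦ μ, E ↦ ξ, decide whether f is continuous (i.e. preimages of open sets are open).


f IS continuous.

Compute f^{-1}(U) for each U ∈ τ_Y:
  U = ∅: f^{-1}(U) = ∅ ∈ τ_X ✓.
  U = {λ}: f^{-1}(U) = ∅ ∈ τ_X ✓.
  U = {μ}: f^{-1}(U) = {D} ∈ τ_X ✓.
  U = {λ, μ}: f^{-1}(U) = {D} ∈ τ_X ✓.
  U = {λ, μ, ν}: f^{-1}(U) = {D} ∈ τ_X ✓.
  U = {λ, μ, ξ}: f^{-1}(U) = {D, E} ∈ τ_X ✓.
  U = {λ, μ, ν, ξ}: f^{-1}(U) = {D, E} ∈ τ_X ✓.
Every preimage lies in τ_X, so f IS continuous.


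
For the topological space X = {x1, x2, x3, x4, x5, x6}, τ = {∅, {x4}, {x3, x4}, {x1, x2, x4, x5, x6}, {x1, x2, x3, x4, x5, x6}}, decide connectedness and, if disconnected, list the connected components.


(X, τ) is connected.

Find clopen sets (U ∈ τ with X ∖ U ∈ τ):
  U = ∅, X ∖ U = {x1, x2, x3, x4, x5, x6} — both open, so U is clopen.
  U = {x1, x2, x3, x4, x5, x6}, X ∖ U = ∅ — both open, so U is clopen.
Only trivial clopens (∅ and X) exist, so (X, τ) is connected.
Compute connected components by grouping points that agree on all clopens:
  component: {x1, x2, x3, x4, x5, x6}


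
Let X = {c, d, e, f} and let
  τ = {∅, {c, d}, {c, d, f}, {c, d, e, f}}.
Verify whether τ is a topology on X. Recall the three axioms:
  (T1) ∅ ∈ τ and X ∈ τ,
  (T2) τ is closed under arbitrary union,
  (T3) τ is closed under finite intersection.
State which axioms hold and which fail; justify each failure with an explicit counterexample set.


τ IS a topology on X.

Axiom (T1): ∅ ∈ τ? Yes; X ∈ τ? Yes.
Axiom (T2/T3): check pairwise unions and intersections of members of τ.
All pairwise intersections and unions checked — each lies in τ. Therefore τ satisfies (T1), (T2), (T3): it IS a topology on X.


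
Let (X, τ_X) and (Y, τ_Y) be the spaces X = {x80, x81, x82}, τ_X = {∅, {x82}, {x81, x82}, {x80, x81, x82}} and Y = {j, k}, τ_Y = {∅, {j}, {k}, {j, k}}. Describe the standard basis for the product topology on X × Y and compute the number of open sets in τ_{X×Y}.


Basis B = {∅ × ∅, {x82} × {j}, {x82} × {k}, {x81, x82} × {j}, {x81, x82} × {k}, {x82} × {j, k}, {x80, x81, x82} × {j}, {x80, x81, x82} × {k}, {x81, x82} × {j, k}, {x80, x81, x82} × {j, k}}; |τ_{X×Y}| = 16.

Enumerate products U × V with U ∈ τ_X, V ∈ τ_Y (deduplicated):
  ∅ × ∅ = {} (∅)
  {x82} × {j} = {(x82,j)}
  {x82} × {k} = {(x82,k)}
  {x81, x82} × {j} = {(x81,j), (x82,j)}
  {x81, x82} × {k} = {(x81,k), (x82,k)}
  {x82} × {j, k} = {(x82,j), (x82,k)}
  {x80, x81, x82} × {j} = {(x80,j), (x81,j), (x82,j)}
  {x80, x81, x82} × {k} = {(x80,k), (x81,k), (x82,k)}
  {x81, x82} × {j, k} = {(x81,j), (x81,k), (x82,j), (x82,k)}
  {x80, x81, x82} × {j, k} = {(x80,j), (x80,k), (x81,j), (x81,k), (x82,j), (x82,k)}
These 10 distinct sets form the basis B.
Close under arbitrary unions to get τ_{X×Y}; counting gives |τ_{X×Y}| = 16.
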